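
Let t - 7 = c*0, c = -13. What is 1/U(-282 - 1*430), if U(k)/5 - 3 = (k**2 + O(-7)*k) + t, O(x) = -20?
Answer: 1/2605970 ≈ 3.8373e-7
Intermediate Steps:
t = 7 (t = 7 - 13*0 = 7 + 0 = 7)
U(k) = 50 - 100*k + 5*k**2 (U(k) = 15 + 5*((k**2 - 20*k) + 7) = 15 + 5*(7 + k**2 - 20*k) = 15 + (35 - 100*k + 5*k**2) = 50 - 100*k + 5*k**2)
1/U(-282 - 1*430) = 1/(50 - 100*(-282 - 1*430) + 5*(-282 - 1*430)**2) = 1/(50 - 100*(-282 - 430) + 5*(-282 - 430)**2) = 1/(50 - 100*(-712) + 5*(-712)**2) = 1/(50 + 71200 + 5*506944) = 1/(50 + 71200 + 2534720) = 1/2605970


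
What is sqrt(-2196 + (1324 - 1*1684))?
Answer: 6*I*sqrt(71) ≈ 50.557*I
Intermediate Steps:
sqrt(-2196 + (1324 - 1*1684)) = sqrt(-2196 + (1324 - 1684)) = sqrt(-2196 - 360) = sqrt(-2556) = 6*I*sqrt(71)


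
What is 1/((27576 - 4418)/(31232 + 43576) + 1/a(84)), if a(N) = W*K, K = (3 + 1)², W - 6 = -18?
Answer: 598464/182147 ≈ 3.2856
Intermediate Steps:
W = -12 (W = 6 - 18 = -12)
K = 16 (K = 4² = 16)
a(N) = -192 (a(N) = -12*16 = -192)
1/((27576 - 4418)/(31232 + 43576) + 1/a(84)) = 1/((27576 - 4418)/(31232 + 43576) + 1/(-192)) = 1/(23158/74808 - 1/192) = 1/(23158*(1/74808) - 1/192) = 1/(11579/37404 - 1/192) = 1/(182147/598464) = 598464/182147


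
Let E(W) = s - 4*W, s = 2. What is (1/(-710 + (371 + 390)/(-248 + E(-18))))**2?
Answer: 30276/15450738601 ≈ 1.9595e-6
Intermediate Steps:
E(W) = 2 - 4*W
(1/(-710 + (371 + 390)/(-248 + E(-18))))**2 = (1/(-710 + (371 + 390)/(-248 + (2 - 4*(-18)))))**2 = (1/(-710 + 761/(-248 + (2 + 72))))**2 = (1/(-710 + 761/(-248 + 74)))**2 = (1/(-710 + 761/(-174)))**2 = (1/(-710 + 761*(-1/174)))**2 = (1/(-710 - 761/174))**2 = (1/(-124301/174))**2 = (-174/124301)**2 = 30276/15450738601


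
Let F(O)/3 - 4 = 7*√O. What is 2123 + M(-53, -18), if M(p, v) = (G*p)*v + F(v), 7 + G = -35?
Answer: -37933 + 63*I*√2 ≈ -37933.0 + 89.095*I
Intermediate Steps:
G = -42 (G = -7 - 35 = -42)
F(O) = 12 + 21*√O (F(O) = 12 + 3*(7*√O) = 12 + 21*√O)
M(p, v) = 12 + 21*√v - 42*p*v (M(p, v) = (-42*p)*v + (12 + 21*√v) = -42*p*v + (12 + 21*√v) = 12 + 21*√v - 42*p*v)
2123 + M(-53, -18) = 2123 + (12 + 21*√(-18) - 42*(-53)*(-18)) = 2123 + (12 + 21*(3*I*√2) - 40068) = 2123 + (12 + 63*I*√2 - 40068) = 2123 + (-40056 + 63*I*√2) = -37933 + 63*I*√2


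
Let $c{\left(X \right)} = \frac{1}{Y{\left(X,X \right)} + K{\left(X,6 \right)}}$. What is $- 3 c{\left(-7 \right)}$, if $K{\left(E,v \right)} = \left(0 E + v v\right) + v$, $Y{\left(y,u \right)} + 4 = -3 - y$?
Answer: $- \frac{1}{14} \approx -0.071429$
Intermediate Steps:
$Y{\left(y,u \right)} = -7 - y$ ($Y{\left(y,u \right)} = -4 - \left(3 + y\right) = -7 - y$)
$K{\left(E,v \right)} = v + v^{2}$ ($K{\left(E,v \right)} = \left(0 + v^{2}\right) + v = v^{2} + v = v + v^{2}$)
$c{\left(X \right)} = \frac{1}{35 - X}$ ($c{\left(X \right)} = \frac{1}{\left(-7 - X\right) + 6 \left(1 + 6\right)} = \frac{1}{\left(-7 - X\right) + 6 \cdot 7} = \frac{1}{\left(-7 - X\right) + 42} = \frac{1}{35 - X}$)
$- 3 c{\left(-7 \right)} = - 3 \left(- \frac{1}{-35 - 7}\right) = - 3 \left(- \frac{1}{-42}\right) = - 3 \left(\left(-1\right) \left(- \frac{1}{42}\right)\right) = \left(-3\right) \frac{1}{42} = - \frac{1}{14}$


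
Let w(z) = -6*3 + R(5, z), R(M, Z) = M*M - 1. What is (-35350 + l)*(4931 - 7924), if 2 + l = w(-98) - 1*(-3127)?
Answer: 96431467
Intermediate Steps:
R(M, Z) = -1 + M² (R(M, Z) = M² - 1 = -1 + M²)
w(z) = 6 (w(z) = -6*3 + (-1 + 5²) = -18 + (-1 + 25) = -18 + 24 = 6)
l = 3131 (l = -2 + (6 - 1*(-3127)) = -2 + (6 + 3127) = -2 + 3133 = 3131)
(-35350 + l)*(4931 - 7924) = (-35350 + 3131)*(4931 - 7924) = -32219*(-2993) = 96431467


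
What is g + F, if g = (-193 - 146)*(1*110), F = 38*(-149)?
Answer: -42952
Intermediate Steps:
F = -5662
g = -37290 (g = -339*110 = -37290)
g + F = -37290 - 5662 = -42952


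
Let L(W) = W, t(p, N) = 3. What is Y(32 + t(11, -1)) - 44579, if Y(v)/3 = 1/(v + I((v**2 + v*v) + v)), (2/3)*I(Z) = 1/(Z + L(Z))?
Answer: -15509138017/347903 ≈ -44579.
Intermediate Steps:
I(Z) = 3/(4*Z) (I(Z) = 3/(2*(Z + Z)) = 3/(2*((2*Z))) = 3*(1/(2*Z))/2 = 3/(4*Z))
Y(v) = 3/(v + 3/(4*(v + 2*v**2))) (Y(v) = 3/(v + 3/(4*((v**2 + v*v) + v))) = 3/(v + 3/(4*((v**2 + v**2) + v))) = 3/(v + 3/(4*(2*v**2 + v))) = 3/(v + 3/(4*(v + 2*v**2))))
Y(32 + t(11, -1)) - 44579 = 12*(32 + 3)*(1 + 2*(32 + 3))/(3 + 4*(32 + 3)**2*(1 + 2*(32 + 3))) - 44579 = 12*35*(1 + 2*35)/(3 + 4*35**2*(1 + 2*35)) - 44579 = 12*35*(1 + 70)/(3 + 4*1225*(1 + 70)) - 44579 = 12*35*71/(3 + 4*1225*71) - 44579 = 12*35*71/(3 + 347900) - 44579 = 12*35*71/347903 - 44579 = 12*35*(1/347903)*71 - 44579 = 29820/347903 - 44579 = -15509138017/347903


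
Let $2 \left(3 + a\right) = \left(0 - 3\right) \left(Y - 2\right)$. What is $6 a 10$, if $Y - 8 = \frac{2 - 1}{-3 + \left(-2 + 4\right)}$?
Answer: $-630$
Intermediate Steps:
$Y = 7$ ($Y = 8 + \frac{2 - 1}{-3 + \left(-2 + 4\right)} = 8 + 1 \frac{1}{-3 + 2} = 8 + 1 \frac{1}{-1} = 8 + 1 \left(-1\right) = 8 - 1 = 7$)
$a = - \frac{21}{2}$ ($a = -3 + \frac{\left(0 - 3\right) \left(7 - 2\right)}{2} = -3 + \frac{\left(-3\right) 5}{2} = -3 + \frac{1}{2} \left(-15\right) = -3 - \frac{15}{2} = - \frac{21}{2} \approx -10.5$)
$6 a 10 = 6 \left(- \frac{21}{2}\right) 10 = \left(-63\right) 10 = -630$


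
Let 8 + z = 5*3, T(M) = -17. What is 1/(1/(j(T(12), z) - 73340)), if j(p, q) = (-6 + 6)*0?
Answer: -73340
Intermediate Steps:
z = 7 (z = -8 + 5*3 = -8 + 15 = 7)
j(p, q) = 0 (j(p, q) = 0*0 = 0)
1/(1/(j(T(12), z) - 73340)) = 1/(1/(0 - 73340)) = 1/(1/(-73340)) = 1/(-1/73340) = -73340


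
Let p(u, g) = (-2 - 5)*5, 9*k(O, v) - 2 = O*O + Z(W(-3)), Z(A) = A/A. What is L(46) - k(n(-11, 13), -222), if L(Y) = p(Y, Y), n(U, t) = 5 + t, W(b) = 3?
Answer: -214/3 ≈ -71.333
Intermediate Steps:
Z(A) = 1
k(O, v) = ⅓ + O²/9 (k(O, v) = 2/9 + (O*O + 1)/9 = 2/9 + (O² + 1)/9 = 2/9 + (1 + O²)/9 = 2/9 + (⅑ + O²/9) = ⅓ + O²/9)
p(u, g) = -35 (p(u, g) = -7*5 = -35)
L(Y) = -35
L(46) - k(n(-11, 13), -222) = -35 - (⅓ + (5 + 13)²/9) = -35 - (⅓ + (⅑)*18²) = -35 - (⅓ + (⅑)*324) = -35 - (⅓ + 36) = -35 - 1*109/3 = -35 - 109/3 = -214/3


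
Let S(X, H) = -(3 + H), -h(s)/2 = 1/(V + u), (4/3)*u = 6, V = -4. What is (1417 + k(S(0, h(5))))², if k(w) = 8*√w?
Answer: 2030625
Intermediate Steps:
u = 9/2 (u = (¾)*6 = 9/2 ≈ 4.5000)
h(s) = -4 (h(s) = -2/(-4 + 9/2) = -2/½ = -2*2 = -4)
S(X, H) = -3 - H
(1417 + k(S(0, h(5))))² = (1417 + 8*√(-3 - 1*(-4)))² = (1417 + 8*√(-3 + 4))² = (1417 + 8*√1)² = (1417 + 8*1)² = (1417 + 8)² = 1425² = 2030625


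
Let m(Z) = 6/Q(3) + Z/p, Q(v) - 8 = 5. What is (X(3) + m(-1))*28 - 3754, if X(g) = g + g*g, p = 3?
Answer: -133162/39 ≈ -3414.4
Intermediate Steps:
Q(v) = 13 (Q(v) = 8 + 5 = 13)
X(g) = g + g²
m(Z) = 6/13 + Z/3
(X(3) + m(-1))*28 - 3754 = (3*(1 + 3) + (6/13 + (⅓)*(-1)))*28 - 3754 = (3*4 + (6/13 - ⅓))*28 - 3754 = (12 + 5/39)*28 - 3754 = (473/39)*28 - 3754 = 13244/39 - 3754 = -133162/39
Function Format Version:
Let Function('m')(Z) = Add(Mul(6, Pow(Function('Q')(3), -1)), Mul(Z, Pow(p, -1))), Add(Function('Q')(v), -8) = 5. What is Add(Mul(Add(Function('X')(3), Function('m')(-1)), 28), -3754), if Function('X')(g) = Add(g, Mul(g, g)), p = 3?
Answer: Rational(-133162, 39) ≈ -3414.4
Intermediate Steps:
Function('Q')(v) = 13 (Function('Q')(v) = Add(8, 5) = 13)
Function('X')(g) = Add(g, Pow(g, 2))
Function('m')(Z) = Add(Rational(6, 13), Mul(Rational(1, 3), Z)) (Function('m')(Z) = Add(Mul(6, Pow(13, -1)), Mul(Z, Pow(3, -1))) = Add(Mul(6, Rational(1, 13)), Mul(Z, Rational(1, 3))) = Add(Rational(6, 13), Mul(Rational(1, 3), Z)))
Add(Mul(Add(Function('X')(3), Function('m')(-1)), 28), -3754) = Add(Mul(Add(Mul(3, Add(1, 3)), Add(Rational(6, 13), Mul(Rational(1, 3), -1))), 28), -3754) = Add(Mul(Add(Mul(3, 4), Add(Rational(6, 13), Rational(-1, 3))), 28), -3754) = Add(Mul(Add(12, Rational(5, 39)), 28), -3754) = Add(Mul(Rational(473, 39), 28), -3754) = Add(Rational(13244, 39), -3754) = Rational(-133162, 39)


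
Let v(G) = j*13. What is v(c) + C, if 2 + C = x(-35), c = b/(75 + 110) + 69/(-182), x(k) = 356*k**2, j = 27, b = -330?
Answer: 436449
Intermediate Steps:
c = -14565/6734 (c = -330/(75 + 110) + 69/(-182) = -330/185 + 69*(-1/182) = -330*1/185 - 69/182 = -66/37 - 69/182 = -14565/6734 ≈ -2.1629)
C = 436098 (C = -2 + 356*(-35)**2 = -2 + 356*1225 = -2 + 436100 = 436098)
v(G) = 351 (v(G) = 27*13 = 351)
v(c) + C = 351 + 436098 = 436449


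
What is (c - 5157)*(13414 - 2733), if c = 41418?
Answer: 387303741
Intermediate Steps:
(c - 5157)*(13414 - 2733) = (41418 - 5157)*(13414 - 2733) = 36261*10681 = 387303741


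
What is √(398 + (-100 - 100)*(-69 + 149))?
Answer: I*√15602 ≈ 124.91*I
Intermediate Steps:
√(398 + (-100 - 100)*(-69 + 149)) = √(398 - 200*80) = √(398 - 16000) = √(-15602) = I*√15602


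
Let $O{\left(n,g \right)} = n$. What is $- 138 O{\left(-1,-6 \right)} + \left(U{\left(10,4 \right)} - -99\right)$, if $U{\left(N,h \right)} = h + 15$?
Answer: $256$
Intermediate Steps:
$U{\left(N,h \right)} = 15 + h$
$- 138 O{\left(-1,-6 \right)} + \left(U{\left(10,4 \right)} - -99\right) = \left(-138\right) \left(-1\right) + \left(\left(15 + 4\right) - -99\right) = 138 + \left(19 + 99\right) = 138 + 118 = 256$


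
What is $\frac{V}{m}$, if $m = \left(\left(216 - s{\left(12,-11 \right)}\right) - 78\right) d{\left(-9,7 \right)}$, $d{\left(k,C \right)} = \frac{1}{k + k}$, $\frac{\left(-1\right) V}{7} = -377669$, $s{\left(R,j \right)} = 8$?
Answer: $- \frac{23793147}{65} \approx -3.6605 \cdot 10^{5}$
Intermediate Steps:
$V = 2643683$ ($V = \left(-7\right) \left(-377669\right) = 2643683$)
$d{\left(k,C \right)} = \frac{1}{2 k}$
$m = - \frac{65}{9}$ ($m = \left(\left(216 - 8\right) - 78\right) \frac{1}{2 \left(-9\right)} = \left(\left(216 - 8\right) - 78\right) \frac{1}{2} \left(- \frac{1}{9}\right) = \left(208 - 78\right) \left(- \frac{1}{18}\right) = 130 \left(- \frac{1}{18}\right) = - \frac{65}{9} \approx -7.2222$)
$\frac{V}{m} = \frac{2643683}{- \frac{65}{9}} = 2643683 \left(- \frac{9}{65}\right) = - \frac{23793147}{65}$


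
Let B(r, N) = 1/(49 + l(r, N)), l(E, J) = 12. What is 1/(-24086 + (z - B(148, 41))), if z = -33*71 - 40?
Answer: -61/1614610 ≈ -3.7780e-5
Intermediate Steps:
B(r, N) = 1/61 (B(r, N) = 1/(49 + 12) = 1/61)
z = -2383 (z = -2343 - 40 = -2383)
1/(-24086 + (z - B(148, 41))) = 1/(-24086 + (-2383 - 1*1/61)) = 1/(-24086 + (-2383 - 1/61)) = 1/(-24086 - 145364/61) = 1/(-1614610/61) = -61/1614610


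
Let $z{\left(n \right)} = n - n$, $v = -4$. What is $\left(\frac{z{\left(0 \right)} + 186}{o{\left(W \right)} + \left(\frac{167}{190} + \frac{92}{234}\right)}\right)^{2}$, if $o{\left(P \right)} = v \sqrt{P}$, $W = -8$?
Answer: $\frac{17096405648400}{\left(28279 - 177840 i \sqrt{2}\right)^{2}} \approx -260.24 + 59.272 i$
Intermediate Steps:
$z{\left(n \right)} = 0$
$o{\left(P \right)} = - 4 \sqrt{P}$
$\left(\frac{z{\left(0 \right)} + 186}{o{\left(W \right)} + \left(\frac{167}{190} + \frac{92}{234}\right)}\right)^{2} = \left(\frac{0 + 186}{- 4 \sqrt{-8} + \left(\frac{167}{190} + \frac{92}{234}\right)}\right)^{2} = \left(\frac{186}{- 4 \cdot 2 i \sqrt{2} + \left(167 \cdot \frac{1}{190} + 92 \cdot \frac{1}{234}\right)}\right)^{2} = \left(\frac{186}{- 8 i \sqrt{2} + \left(\frac{167}{190} + \frac{46}{117}\right)}\right)^{2} = \left(\frac{186}{- 8 i \sqrt{2} + \frac{28279}{22230}}\right)^{2} = \left(\frac{186}{\frac{28279}{22230} - 8 i \sqrt{2}}\right)^{2} = \frac{34596}{\left(\frac{28279}{22230} - 8 i \sqrt{2}\right)^{2}}$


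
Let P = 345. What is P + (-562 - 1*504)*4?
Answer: -3919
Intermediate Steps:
P + (-562 - 1*504)*4 = 345 + (-562 - 1*504)*4 = 345 + (-562 - 504)*4 = 345 - 1066*4 = 345 - 4264 = -3919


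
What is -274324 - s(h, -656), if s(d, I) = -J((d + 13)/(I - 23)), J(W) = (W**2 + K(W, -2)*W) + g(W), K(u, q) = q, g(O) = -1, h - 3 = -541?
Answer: -2581132850/9409 ≈ -2.7433e+5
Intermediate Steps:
h = -538 (h = 3 - 541 = -538)
J(W) = -1 + W**2 - 2*W (J(W) = (W**2 - 2*W) - 1 = -1 + W**2 - 2*W)
s(d, I) = 1 - (13 + d)**2/(-23 + I)**2 + 2*(13 + d)/(-23 + I) (s(d, I) = -(-1 + ((d + 13)/(I - 23))**2 - 2*(d + 13)/(I - 23)) = -(-1 + ((13 + d)/(-23 + I))**2 - 2*(13 + d)/(-23 + I)) = -(-1 + (13 + d)**2/(-23 + I)**2 - 2*(13 + d)/(-23 + I)) = 1 - (13 + d)**2/(-23 + I)**2 + 2*(13 + d)/(-23 + I))
-274324 - s(h, -656) = -274324 - ((-23 - 656)**3 + (13 - 538)**2*(23 - 1*(-656)) + 2*(-23 - 656)**2*(13 - 538))/(-23 - 656)**3 = -274324 - ((-679)**3 + (-525)**2*(23 + 656) + 2*(-679)**2*(-525))/(-679)**3 = -274324 - (-1)*(-313046839 + 275625*679 + 2*461041*(-525))/313046839 = -274324 - (-1)*(-313046839 + 187149375 - 484093050)/313046839 = -274324 - (-1)*(-609990514)/313046839 = -274324 - 1*18334/9409 = -274324 - 18334/9409 = -2581132850/9409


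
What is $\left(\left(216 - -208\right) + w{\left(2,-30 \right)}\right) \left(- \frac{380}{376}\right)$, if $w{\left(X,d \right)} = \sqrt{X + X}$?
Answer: $- \frac{20235}{47} \approx -430.53$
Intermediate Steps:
$w{\left(X,d \right)} = \sqrt{2} \sqrt{X}$ ($w{\left(X,d \right)} = \sqrt{2 X} = \sqrt{2} \sqrt{X}$)
$\left(\left(216 - -208\right) + w{\left(2,-30 \right)}\right) \left(- \frac{380}{376}\right) = \left(\left(216 - -208\right) + \sqrt{2} \sqrt{2}\right) \left(- \frac{380}{376}\right) = \left(\left(216 + 208\right) + 2\right) \left(\left(-380\right) \frac{1}{376}\right) = \left(424 + 2\right) \left(- \frac{95}{94}\right) = 426 \left(- \frac{95}{94}\right) = - \frac{20235}{47}$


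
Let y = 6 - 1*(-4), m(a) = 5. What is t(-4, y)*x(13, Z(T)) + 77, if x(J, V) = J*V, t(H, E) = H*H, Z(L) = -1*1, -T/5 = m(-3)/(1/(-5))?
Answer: -131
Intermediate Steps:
y = 10 (y = 6 + 4 = 10)
T = 125 (T = -25/(1/(-5)) = -25/(-1/5) = -25*(-5) = -5*(-25) = 125)
Z(L) = -1
t(H, E) = H**2
t(-4, y)*x(13, Z(T)) + 77 = (-4)**2*(13*(-1)) + 77 = 16*(-13) + 77 = -208 + 77 = -131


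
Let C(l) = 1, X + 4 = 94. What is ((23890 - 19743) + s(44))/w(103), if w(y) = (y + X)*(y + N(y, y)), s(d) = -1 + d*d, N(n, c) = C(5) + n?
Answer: 6082/39951 ≈ 0.15224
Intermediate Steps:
X = 90 (X = -4 + 94 = 90)
N(n, c) = 1 + n
s(d) = -1 + d**2
w(y) = (1 + 2*y)*(90 + y) (w(y) = (y + 90)*(y + (1 + y)) = (90 + y)*(1 + 2*y) = (1 + 2*y)*(90 + y))
((23890 - 19743) + s(44))/w(103) = ((23890 - 19743) + (-1 + 44**2))/(90 + 2*103**2 + 181*103) = (4147 + (-1 + 1936))/(90 + 2*10609 + 18643) = (4147 + 1935)/(90 + 21218 + 18643) = 6082/39951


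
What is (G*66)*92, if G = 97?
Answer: 588984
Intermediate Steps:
(G*66)*92 = (97*66)*92 = 6402*92 = 588984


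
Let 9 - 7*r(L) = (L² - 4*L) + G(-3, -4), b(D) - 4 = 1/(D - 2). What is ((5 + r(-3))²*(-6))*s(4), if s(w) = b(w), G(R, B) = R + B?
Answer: -24300/49 ≈ -495.92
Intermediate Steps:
G(R, B) = B + R
b(D) = 4 + 1/(-2 + D) (b(D) = 4 + 1/(D - 2) = 4 + 1/(-2 + D))
s(w) = (-7 + 4*w)/(-2 + w)
r(L) = 16/7 - L²/7 + 4*L/7 (r(L) = 9/7 - ((L² - 4*L) + (-4 - 3))/7 = 9/7 - ((L² - 4*L) - 7)/7 = 9/7 - (-7 + L² - 4*L)/7 = 9/7 + (1 - L²/7 + 4*L/7) = 16/7 - L²/7 + 4*L/7)
((5 + r(-3))²*(-6))*s(4) = ((5 + (16/7 - ⅐*(-3)² + (4/7)*(-3)))²*(-6))*((-7 + 4*4)/(-2 + 4)) = ((5 + (16/7 - ⅐*9 - 12/7))²*(-6))*((-7 + 16)/2) = ((5 + (16/7 - 9/7 - 12/7))²*(-6))*((½)*9) = ((5 - 5/7)²*(-6))*(9/2) = ((30/7)²*(-6))*(9/2) = ((900/49)*(-6))*(9/2) = -5400/49*9/2 = -24300/49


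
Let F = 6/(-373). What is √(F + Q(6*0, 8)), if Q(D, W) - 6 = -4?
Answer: 2*√69005/373 ≈ 1.4085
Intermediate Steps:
F = -6/373 (F = 6*(-1/373) = -6/373 ≈ -0.016086)
Q(D, W) = 2 (Q(D, W) = 6 - 4 = 2)
√(F + Q(6*0, 8)) = √(-6/373 + 2) = √(740/373) = 2*√69005/373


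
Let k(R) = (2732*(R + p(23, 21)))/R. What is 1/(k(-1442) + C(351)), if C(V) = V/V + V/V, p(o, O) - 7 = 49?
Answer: 103/270674 ≈ 0.00038053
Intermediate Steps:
p(o, O) = 56 (p(o, O) = 7 + 49 = 56)
C(V) = 2 (C(V) = 1 + 1 = 2)
k(R) = (152992 + 2732*R)/R (k(R) = (2732*(R + 56))/R = (2732*(56 + R))/R = (152992 + 2732*R)/R)
1/(k(-1442) + C(351)) = 1/((2732 + 152992/(-1442)) + 2) = 1/((2732 + 152992*(-1/1442)) + 2) = 1/((2732 - 10928/103) + 2) = 1/(270468/103 + 2) = 1/(270674/103) = 103/270674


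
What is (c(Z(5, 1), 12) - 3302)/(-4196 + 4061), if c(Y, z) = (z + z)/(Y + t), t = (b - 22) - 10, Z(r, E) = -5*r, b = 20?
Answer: 122198/4995 ≈ 24.464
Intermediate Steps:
t = -12 (t = (20 - 22) - 10 = -2 - 10 = -12)
c(Y, z) = 2*z/(-12 + Y) (c(Y, z) = (z + z)/(Y - 12) = (2*z)/(-12 + Y) = 2*z/(-12 + Y))
(c(Z(5, 1), 12) - 3302)/(-4196 + 4061) = (2*12/(-12 - 5*5) - 3302)/(-4196 + 4061) = (2*12/(-12 - 25) - 3302)/(-135) = (2*12/(-37) - 3302)*(-1/135) = (2*12*(-1/37) - 3302)*(-1/135) = (-24/37 - 3302)*(-1/135) = -122198/37*(-1/135) = 122198/4995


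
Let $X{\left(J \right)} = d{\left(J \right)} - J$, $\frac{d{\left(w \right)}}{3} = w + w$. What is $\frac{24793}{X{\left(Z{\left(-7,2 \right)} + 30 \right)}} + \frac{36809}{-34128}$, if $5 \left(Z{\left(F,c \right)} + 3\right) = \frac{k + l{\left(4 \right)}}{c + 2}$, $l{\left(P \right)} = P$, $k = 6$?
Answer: $\frac{1682148533}{9385200} \approx 179.23$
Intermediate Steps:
$Z{\left(F,c \right)} = -3 + \frac{2}{2 + c}$ ($Z{\left(F,c \right)} = -3 + \frac{\left(6 + 4\right) \frac{1}{c + 2}}{5} = -3 + \frac{10 \frac{1}{2 + c}}{5} = -3 + \frac{2}{2 + c}$)
$d{\left(w \right)} = 6 w$ ($d{\left(w \right)} = 3 \left(w + w\right) = 3 \cdot 2 w = 6 w$)
$X{\left(J \right)} = 5 J$ ($X{\left(J \right)} = 6 J - J = 5 J$)
$\frac{24793}{X{\left(Z{\left(-7,2 \right)} + 30 \right)}} + \frac{36809}{-34128} = \frac{24793}{5 \left(\frac{-4 - 6}{2 + 2} + 30\right)} + \frac{36809}{-34128} = \frac{24793}{5 \left(\frac{-4 - 6}{4} + 30\right)} + 36809 \left(- \frac{1}{34128}\right) = \frac{24793}{5 \left(\frac{1}{4} \left(-10\right) + 30\right)} - \frac{36809}{34128} = \frac{24793}{5 \left(- \frac{5}{2} + 30\right)} - \frac{36809}{34128} = \frac{24793}{5 \cdot \frac{55}{2}} - \frac{36809}{34128} = \frac{24793}{\frac{275}{2}} - \frac{36809}{34128} = 24793 \cdot \frac{2}{275} - \frac{36809}{34128} = \frac{49586}{275} - \frac{36809}{34128} = \frac{1682148533}{9385200}$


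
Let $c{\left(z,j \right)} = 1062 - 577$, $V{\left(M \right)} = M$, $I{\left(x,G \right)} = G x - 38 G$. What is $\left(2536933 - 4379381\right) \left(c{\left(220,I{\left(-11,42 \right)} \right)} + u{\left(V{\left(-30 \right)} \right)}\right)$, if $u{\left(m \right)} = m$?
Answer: $-838313840$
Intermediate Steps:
$I{\left(x,G \right)} = - 38 G + G x$
$c{\left(z,j \right)} = 485$ ($c{\left(z,j \right)} = 1062 - 577 = 485$)
$\left(2536933 - 4379381\right) \left(c{\left(220,I{\left(-11,42 \right)} \right)} + u{\left(V{\left(-30 \right)} \right)}\right) = \left(2536933 - 4379381\right) \left(485 - 30\right) = \left(-1842448\right) 455 = -838313840$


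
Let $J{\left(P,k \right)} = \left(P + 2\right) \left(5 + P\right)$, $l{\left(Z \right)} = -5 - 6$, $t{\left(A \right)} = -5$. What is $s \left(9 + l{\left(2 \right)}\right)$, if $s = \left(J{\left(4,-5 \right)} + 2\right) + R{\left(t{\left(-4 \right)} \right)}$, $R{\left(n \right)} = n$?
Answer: $-102$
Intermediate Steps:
$l{\left(Z \right)} = -11$ ($l{\left(Z \right)} = -5 - 6 = -11$)
$J{\left(P,k \right)} = \left(2 + P\right) \left(5 + P\right)$
$s = 51$ ($s = \left(\left(10 + 4^{2} + 7 \cdot 4\right) + 2\right) - 5 = \left(\left(10 + 16 + 28\right) + 2\right) - 5 = \left(54 + 2\right) - 5 = 56 - 5 = 51$)
$s \left(9 + l{\left(2 \right)}\right) = 51 \left(9 - 11\right) = 51 \left(-2\right) = -102$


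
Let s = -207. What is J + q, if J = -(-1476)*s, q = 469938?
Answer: 164406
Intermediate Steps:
J = -305532 (J = -(-1476)*(-207) = -4*76383 = -305532)
J + q = -305532 + 469938 = 164406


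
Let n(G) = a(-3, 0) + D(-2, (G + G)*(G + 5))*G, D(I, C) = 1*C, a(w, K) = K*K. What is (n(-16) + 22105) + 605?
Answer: 17078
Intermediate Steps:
a(w, K) = K²
D(I, C) = C
n(G) = 2*G²*(5 + G) (n(G) = 0² + ((G + G)*(G + 5))*G = 0 + ((2*G)*(5 + G))*G = 0 + (2*G*(5 + G))*G = 0 + 2*G²*(5 + G) = 2*G²*(5 + G))
(n(-16) + 22105) + 605 = (2*(-16)²*(5 - 16) + 22105) + 605 = (2*256*(-11) + 22105) + 605 = (-5632 + 22105) + 605 = 16473 + 605 = 17078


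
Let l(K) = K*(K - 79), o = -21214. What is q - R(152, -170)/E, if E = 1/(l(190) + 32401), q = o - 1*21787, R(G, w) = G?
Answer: -8173633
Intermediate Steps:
l(K) = K*(-79 + K)
q = -43001 (q = -21214 - 1*21787 = -21214 - 21787 = -43001)
E = 1/53491 (E = 1/(190*(-79 + 190) + 32401) = 1/(190*111 + 32401) = 1/(21090 + 32401) = 1/53491 ≈ 1.8695e-5)
q - R(152, -170)/E = -43001 - 152/1/53491 = -43001 - 152*53491 = -43001 - 1*8130632 = -43001 - 8130632 = -8173633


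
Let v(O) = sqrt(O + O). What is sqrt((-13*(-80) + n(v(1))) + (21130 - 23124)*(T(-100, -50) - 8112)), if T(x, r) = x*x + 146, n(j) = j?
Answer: sqrt(-4054756 + sqrt(2)) ≈ 2013.6*I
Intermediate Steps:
v(O) = sqrt(2)*sqrt(O) (v(O) = sqrt(2*O) = sqrt(2)*sqrt(O))
T(x, r) = 146 + x**2 (T(x, r) = x**2 + 146 = 146 + x**2)
sqrt((-13*(-80) + n(v(1))) + (21130 - 23124)*(T(-100, -50) - 8112)) = sqrt((-13*(-80) + sqrt(2)*sqrt(1)) + (21130 - 23124)*((146 + (-100)**2) - 8112)) = sqrt((1040 + sqrt(2)*1) - 1994*((146 + 10000) - 8112)) = sqrt((1040 + sqrt(2)) - 1994*(10146 - 8112)) = sqrt((1040 + sqrt(2)) - 1994*2034) = sqrt((1040 + sqrt(2)) - 4055796) = sqrt(-4054756 + sqrt(2))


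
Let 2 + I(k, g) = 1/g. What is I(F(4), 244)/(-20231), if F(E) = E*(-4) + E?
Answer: 487/4936364 ≈ 9.8656e-5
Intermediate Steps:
F(E) = -3*E (F(E) = -4*E + E = -3*E)
I(k, g) = -2 + 1/g
I(F(4), 244)/(-20231) = (-2 + 1/244)/(-20231) = (-2 + 1/244)*(-1/20231) = -487/244*(-1/20231) = 487/4936364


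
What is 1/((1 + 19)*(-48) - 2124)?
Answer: -1/3084 ≈ -0.00032425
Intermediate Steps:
1/((1 + 19)*(-48) - 2124) = 1/(20*(-48) - 2124) = 1/(-960 - 2124) = 1/(-3084) = -1/3084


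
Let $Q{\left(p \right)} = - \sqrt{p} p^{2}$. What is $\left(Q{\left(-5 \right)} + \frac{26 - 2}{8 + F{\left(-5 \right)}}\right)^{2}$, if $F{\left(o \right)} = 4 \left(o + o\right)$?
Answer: $- \frac{49991}{16} + \frac{75 i \sqrt{5}}{2} \approx -3124.4 + 83.853 i$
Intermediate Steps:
$F{\left(o \right)} = 8 o$ ($F{\left(o \right)} = 4 \cdot 2 o = 8 o$)
$Q{\left(p \right)} = - p^{\frac{5}{2}}$
$\left(Q{\left(-5 \right)} + \frac{26 - 2}{8 + F{\left(-5 \right)}}\right)^{2} = \left(- \left(-5\right)^{\frac{5}{2}} + \frac{26 - 2}{8 + 8 \left(-5\right)}\right)^{2} = \left(- 25 i \sqrt{5} + \frac{24}{8 - 40}\right)^{2} = \left(- 25 i \sqrt{5} + \frac{24}{-32}\right)^{2} = \left(- 25 i \sqrt{5} + 24 \left(- \frac{1}{32}\right)\right)^{2} = \left(- 25 i \sqrt{5} - \frac{3}{4}\right)^{2} = \left(- \frac{3}{4} - 25 i \sqrt{5}\right)^{2}$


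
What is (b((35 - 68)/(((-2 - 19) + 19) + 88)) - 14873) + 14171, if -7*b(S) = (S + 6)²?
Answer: -5225319/7396 ≈ -706.51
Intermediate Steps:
b(S) = -(6 + S)²/7 (b(S) = -(S + 6)²/7 = -(6 + S)²/7)
(b((35 - 68)/(((-2 - 19) + 19) + 88)) - 14873) + 14171 = (-(6 + (35 - 68)/(((-2 - 19) + 19) + 88))²/7 - 14873) + 14171 = (-(6 - 33/((-21 + 19) + 88))²/7 - 14873) + 14171 = (-(6 - 33/(-2 + 88))²/7 - 14873) + 14171 = (-(6 - 33/86)²/7 - 14873) + 14171 = (-(483/86)²/7 - 14873) + 14171 = (-⅐*233289/7396 - 14873) + 14171 = (-33327/7396 - 14873) + 14171 = -110034035/7396 + 14171 = -5225319/7396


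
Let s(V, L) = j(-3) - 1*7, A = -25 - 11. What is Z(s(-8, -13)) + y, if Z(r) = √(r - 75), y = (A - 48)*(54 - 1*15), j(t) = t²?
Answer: -3276 + I*√73 ≈ -3276.0 + 8.544*I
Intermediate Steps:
A = -36
s(V, L) = 2 (s(V, L) = (-3)² - 1*7 = 9 - 7 = 2)
y = -3276 (y = (-36 - 48)*(54 - 1*15) = -84*(54 - 15) = -84*39 = -3276)
Z(r) = √(-75 + r)
Z(s(-8, -13)) + y = √(-75 + 2) - 3276 = √(-73) - 3276 = I*√73 - 3276 = -3276 + I*√73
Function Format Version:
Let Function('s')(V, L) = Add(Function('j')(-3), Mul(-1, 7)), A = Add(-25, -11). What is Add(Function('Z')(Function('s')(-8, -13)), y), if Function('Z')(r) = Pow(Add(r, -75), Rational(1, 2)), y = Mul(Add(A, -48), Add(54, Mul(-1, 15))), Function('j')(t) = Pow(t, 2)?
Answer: Add(-3276, Mul(I, Pow(73, Rational(1, 2)))) ≈ Add(-3276.0, Mul(8.5440, I))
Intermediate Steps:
A = -36
Function('s')(V, L) = 2 (Function('s')(V, L) = Add(Pow(-3, 2), Mul(-1, 7)) = Add(9, -7) = 2)
y = -3276 (y = Mul(Add(-36, -48), Add(54, Mul(-1, 15))) = Mul(-84, Add(54, -15)) = Mul(-84, 39) = -3276)
Function('Z')(r) = Pow(Add(-75, r), Rational(1, 2))
Add(Function('Z')(Function('s')(-8, -13)), y) = Add(Pow(Add(-75, 2), Rational(1, 2)), -3276) = Add(Pow(-73, Rational(1, 2)), -3276) = Add(Mul(I, Pow(73, Rational(1, 2))), -3276) = Add(-3276, Mul(I, Pow(73, Rational(1, 2))))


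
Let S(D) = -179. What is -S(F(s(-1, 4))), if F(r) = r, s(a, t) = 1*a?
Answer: 179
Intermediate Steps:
s(a, t) = a
-S(F(s(-1, 4))) = -1*(-179) = 179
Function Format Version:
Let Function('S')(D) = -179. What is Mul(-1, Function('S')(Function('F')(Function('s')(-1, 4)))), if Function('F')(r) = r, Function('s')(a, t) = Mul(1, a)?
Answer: 179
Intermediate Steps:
Function('s')(a, t) = a
Mul(-1, Function('S')(Function('F')(Function('s')(-1, 4)))) = Mul(-1, -179) = 179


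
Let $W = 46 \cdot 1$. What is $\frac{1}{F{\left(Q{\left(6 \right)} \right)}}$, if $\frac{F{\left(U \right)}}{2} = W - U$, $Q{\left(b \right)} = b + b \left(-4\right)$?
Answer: $\frac{1}{128} \approx 0.0078125$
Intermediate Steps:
$Q{\left(b \right)} = - 3 b$ ($Q{\left(b \right)} = b - 4 b = - 3 b$)
$W = 46$
$F{\left(U \right)} = 92 - 2 U$ ($F{\left(U \right)} = 2 \left(46 - U\right) = 92 - 2 U$)
$\frac{1}{F{\left(Q{\left(6 \right)} \right)}} = \frac{1}{92 - 2 \left(\left(-3\right) 6\right)} = \frac{1}{92 - -36} = \frac{1}{92 + 36} = \frac{1}{128}$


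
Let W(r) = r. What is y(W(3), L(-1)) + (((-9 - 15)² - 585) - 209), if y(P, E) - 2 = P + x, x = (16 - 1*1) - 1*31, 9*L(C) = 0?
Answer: -229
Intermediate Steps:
L(C) = 0 (L(C) = (⅑)*0 = 0)
x = -16 (x = (16 - 1) - 31 = 15 - 31 = -16)
y(P, E) = -14 + P (y(P, E) = 2 + (P - 16) = 2 + (-16 + P) = -14 + P)
y(W(3), L(-1)) + (((-9 - 15)² - 585) - 209) = (-14 + 3) + (((-9 - 15)² - 585) - 209) = -11 + (((-24)² - 585) - 209) = -11 + ((576 - 585) - 209) = -11 + (-9 - 209) = -11 - 218 = -229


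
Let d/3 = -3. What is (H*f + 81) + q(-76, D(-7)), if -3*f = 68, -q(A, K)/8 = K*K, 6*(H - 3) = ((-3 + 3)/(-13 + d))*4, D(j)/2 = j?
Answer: -1555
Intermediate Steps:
d = -9 (d = 3*(-3) = -9)
D(j) = 2*j
H = 3 (H = 3 + (((-3 + 3)/(-13 - 9))*4)/6 = 3 + ((0/(-22))*4)/6 = 3 + ((0*(-1/22))*4)/6 = 3 + (0*4)/6 = 3 + (⅙)*0 = 3 + 0 = 3)
q(A, K) = -8*K² (q(A, K) = -8*K*K = -8*K²)
f = -68/3 (f = -⅓*68 = -68/3 ≈ -22.667)
(H*f + 81) + q(-76, D(-7)) = (3*(-68/3) + 81) - 8*(2*(-7))² = (-68 + 81) - 8*(-14)² = 13 - 8*196 = 13 - 1568 = -1555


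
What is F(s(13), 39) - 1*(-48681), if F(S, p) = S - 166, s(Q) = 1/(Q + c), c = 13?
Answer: 1261391/26 ≈ 48515.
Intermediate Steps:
s(Q) = 1/(13 + Q) (s(Q) = 1/(Q + 13) = 1/(13 + Q))
F(S, p) = -166 + S
F(s(13), 39) - 1*(-48681) = (-166 + 1/(13 + 13)) - 1*(-48681) = (-166 + 1/26) + 48681 = -4315/26 + 48681 = 1261391/26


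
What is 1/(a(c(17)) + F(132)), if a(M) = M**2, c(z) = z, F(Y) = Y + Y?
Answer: 1/553 ≈ 0.0018083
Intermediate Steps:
F(Y) = 2*Y
1/(a(c(17)) + F(132)) = 1/(17**2 + 2*132) = 1/(289 + 264) = 1/553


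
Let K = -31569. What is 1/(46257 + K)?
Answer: 1/14688 ≈ 6.8083e-5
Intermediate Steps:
1/(46257 + K) = 1/(46257 - 31569) = 1/14688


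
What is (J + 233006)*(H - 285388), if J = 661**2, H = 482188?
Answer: 131841633600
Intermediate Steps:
J = 436921
(J + 233006)*(H - 285388) = (436921 + 233006)*(482188 - 285388) = 669927*196800 = 131841633600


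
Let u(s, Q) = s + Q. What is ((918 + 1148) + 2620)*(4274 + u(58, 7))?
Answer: 20332554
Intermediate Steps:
u(s, Q) = Q + s
((918 + 1148) + 2620)*(4274 + u(58, 7)) = ((918 + 1148) + 2620)*(4274 + (7 + 58)) = (2066 + 2620)*(4274 + 65) = 4686*4339 = 20332554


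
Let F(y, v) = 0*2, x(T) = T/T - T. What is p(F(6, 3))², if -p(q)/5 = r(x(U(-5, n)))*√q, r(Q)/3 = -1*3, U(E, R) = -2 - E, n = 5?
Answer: 0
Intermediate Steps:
x(T) = 1 - T
F(y, v) = 0
r(Q) = -9 (r(Q) = 3*(-1*3) = 3*(-3) = -9)
p(q) = 45*√q (p(q) = -(-45)*√q = 45*√q)
p(F(6, 3))² = (45*√0)² = (45*0)² = 0² = 0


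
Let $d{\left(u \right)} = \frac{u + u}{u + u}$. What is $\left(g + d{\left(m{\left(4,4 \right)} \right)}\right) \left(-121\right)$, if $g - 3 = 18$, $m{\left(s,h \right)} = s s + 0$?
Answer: $-2662$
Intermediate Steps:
$m{\left(s,h \right)} = s^{2}$ ($m{\left(s,h \right)} = s^{2} + 0 = s^{2}$)
$d{\left(u \right)} = 1$ ($d{\left(u \right)} = \frac{2 u}{2 u} = 2 u \frac{1}{2 u} = 1$)
$g = 21$ ($g = 3 + 18 = 21$)
$\left(g + d{\left(m{\left(4,4 \right)} \right)}\right) \left(-121\right) = \left(21 + 1\right) \left(-121\right) = 22 \left(-121\right) = -2662$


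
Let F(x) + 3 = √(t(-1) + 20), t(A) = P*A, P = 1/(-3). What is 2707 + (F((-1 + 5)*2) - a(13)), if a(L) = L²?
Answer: 2535 + √183/3 ≈ 2539.5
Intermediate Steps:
P = -⅓ ≈ -0.33333
t(A) = -A/3
F(x) = -3 + √183/3 (F(x) = -3 + √(-⅓*(-1) + 20) = -3 + √(⅓ + 20) = -3 + √(61/3) = -3 + √183/3)
2707 + (F((-1 + 5)*2) - a(13)) = 2707 + ((-3 + √183/3) - 1*13²) = 2707 + ((-3 + √183/3) - 1*169) = 2707 + ((-3 + √183/3) - 169) = 2707 + (-172 + √183/3) = 2535 + √183/3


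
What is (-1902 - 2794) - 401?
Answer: -5097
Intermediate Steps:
(-1902 - 2794) - 401 = -4696 - 401 = -5097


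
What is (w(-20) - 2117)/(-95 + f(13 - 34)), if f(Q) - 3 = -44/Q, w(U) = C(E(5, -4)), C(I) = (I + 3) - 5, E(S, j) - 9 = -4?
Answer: 22197/944 ≈ 23.514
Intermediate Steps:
E(S, j) = 5 (E(S, j) = 9 - 4 = 5)
C(I) = -2 + I (C(I) = (3 + I) - 5 = -2 + I)
w(U) = 3 (w(U) = -2 + 5 = 3)
f(Q) = 3 - 44/Q
(w(-20) - 2117)/(-95 + f(13 - 34)) = (3 - 2117)/(-95 + (3 - 44/(13 - 34))) = -2114/(-95 + (3 - 44/(-21))) = -2114/(-95 + (3 - 44*(-1/21))) = -2114/(-95 + (3 + 44/21)) = -2114/(-95 + 107/21) = -2114/(-1888/21) = -2114*(-21/1888) = 22197/944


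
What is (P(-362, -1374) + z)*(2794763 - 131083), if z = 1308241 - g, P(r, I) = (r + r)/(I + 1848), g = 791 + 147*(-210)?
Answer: 844869959319040/237 ≈ 3.5649e+12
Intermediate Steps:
g = -30079 (g = 791 - 30870 = -30079)
P(r, I) = 2*r/(1848 + I) (P(r, I) = (2*r)/(1848 + I) = 2*r/(1848 + I))
z = 1338320 (z = 1308241 - 1*(-30079) = 1308241 + 30079 = 1338320)
(P(-362, -1374) + z)*(2794763 - 131083) = (2*(-362)/(1848 - 1374) + 1338320)*(2794763 - 131083) = (2*(-362)/474 + 1338320)*2663680 = (2*(-362)*(1/474) + 1338320)*2663680 = (-362/237 + 1338320)*2663680 = (317181478/237)*2663680 = 844869959319040/237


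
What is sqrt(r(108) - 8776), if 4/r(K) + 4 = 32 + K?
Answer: I*sqrt(10145022)/34 ≈ 93.68*I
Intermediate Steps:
r(K) = 4/(28 + K) (r(K) = 4/(-4 + (32 + K)) = 4/(28 + K))
sqrt(r(108) - 8776) = sqrt(4/(28 + 108) - 8776) = sqrt(4/136 - 8776) = sqrt(4*(1/136) - 8776) = sqrt(1/34 - 8776) = sqrt(-298383/34) = I*sqrt(10145022)/34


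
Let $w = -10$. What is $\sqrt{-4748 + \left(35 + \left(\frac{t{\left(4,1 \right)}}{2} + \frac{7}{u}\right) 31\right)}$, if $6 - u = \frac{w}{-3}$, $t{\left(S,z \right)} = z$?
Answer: $\frac{i \sqrt{73858}}{4} \approx 67.942 i$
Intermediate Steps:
$u = \frac{8}{3}$ ($u = 6 - - \frac{10}{-3} = 6 - \left(-10\right) \left(- \frac{1}{3}\right) = 6 - \frac{10}{3} = \frac{8}{3} \approx 2.6667$)
$\sqrt{-4748 + \left(35 + \left(\frac{t{\left(4,1 \right)}}{2} + \frac{7}{u}\right) 31\right)} = \sqrt{-4748 + \left(35 + \left(1 \cdot \frac{1}{2} + \frac{7}{\frac{8}{3}}\right) 31\right)} = \sqrt{-4748 + \left(35 + \left(1 \cdot \frac{1}{2} + 7 \cdot \frac{3}{8}\right) 31\right)} = \sqrt{-4748 + \left(35 + \left(\frac{1}{2} + \frac{21}{8}\right) 31\right)} = \sqrt{-4748 + \left(35 + \frac{25}{8} \cdot 31\right)} = \sqrt{-4748 + \left(35 + \frac{775}{8}\right)} = \sqrt{-4748 + \frac{1055}{8}} = \sqrt{- \frac{36929}{8}} = \frac{i \sqrt{73858}}{4}$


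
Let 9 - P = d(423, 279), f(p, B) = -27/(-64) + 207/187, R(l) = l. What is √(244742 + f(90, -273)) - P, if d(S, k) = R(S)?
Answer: 414 + √547739933411/1496 ≈ 908.72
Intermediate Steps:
d(S, k) = S
f(p, B) = 18297/11968 (f(p, B) = -27*(-1/64) + 207*(1/187) = 27/64 + 207/187 = 18297/11968)
P = -414 (P = 9 - 1*423 = 9 - 423 = -414)
√(244742 + f(90, -273)) - P = √(244742 + 18297/11968) - 1*(-414) = √(2929090553/11968) + 414 = √547739933411/1496 + 414 = 414 + √547739933411/1496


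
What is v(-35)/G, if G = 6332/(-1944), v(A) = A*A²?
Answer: 20837250/1583 ≈ 13163.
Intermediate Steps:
v(A) = A³
G = -1583/486 (G = 6332*(-1/1944) = -1583/486 ≈ -3.2572)
v(-35)/G = (-35)³/(-1583/486) = -42875*(-486/1583) = 20837250/1583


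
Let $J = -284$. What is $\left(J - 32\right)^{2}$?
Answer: $99856$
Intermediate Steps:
$\left(J - 32\right)^{2} = \left(-284 - 32\right)^{2} = \left(-316\right)^{2} = 99856$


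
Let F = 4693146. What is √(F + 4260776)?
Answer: √8953922 ≈ 2992.3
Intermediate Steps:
√(F + 4260776) = √(4693146 + 4260776) = √8953922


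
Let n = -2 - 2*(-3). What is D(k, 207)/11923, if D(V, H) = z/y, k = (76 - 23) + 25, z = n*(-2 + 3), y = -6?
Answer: -2/35769 ≈ -5.5914e-5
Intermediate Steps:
n = 4 (n = -2 + 6 = 4)
z = 4 (z = 4*(-2 + 3) = 4*1 = 4)
k = 78 (k = 53 + 25 = 78)
D(V, H) = -2/3 (D(V, H) = 4/(-6) = 4*(-1/6) = -2/3)
D(k, 207)/11923 = -2/3/11923 = -2/3*1/11923 = -2/35769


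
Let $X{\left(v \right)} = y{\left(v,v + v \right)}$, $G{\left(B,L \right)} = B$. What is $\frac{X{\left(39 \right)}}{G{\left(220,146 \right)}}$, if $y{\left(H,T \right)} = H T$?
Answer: $\frac{1521}{110} \approx 13.827$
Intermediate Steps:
$X{\left(v \right)} = 2 v^{2}$ ($X{\left(v \right)} = v \left(v + v\right) = v 2 v = 2 v^{2}$)
$\frac{X{\left(39 \right)}}{G{\left(220,146 \right)}} = \frac{2 \cdot 39^{2}}{220} = 2 \cdot 1521 \cdot \frac{1}{220} = 3042 \cdot \frac{1}{220} = \frac{1521}{110}$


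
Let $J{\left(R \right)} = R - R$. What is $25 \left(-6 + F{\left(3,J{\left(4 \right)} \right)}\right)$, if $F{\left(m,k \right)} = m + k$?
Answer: $-75$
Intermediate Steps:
$J{\left(R \right)} = 0$
$F{\left(m,k \right)} = k + m$
$25 \left(-6 + F{\left(3,J{\left(4 \right)} \right)}\right) = 25 \left(-6 + \left(0 + 3\right)\right) = 25 \left(-6 + 3\right) = 25 \left(-3\right) = -75$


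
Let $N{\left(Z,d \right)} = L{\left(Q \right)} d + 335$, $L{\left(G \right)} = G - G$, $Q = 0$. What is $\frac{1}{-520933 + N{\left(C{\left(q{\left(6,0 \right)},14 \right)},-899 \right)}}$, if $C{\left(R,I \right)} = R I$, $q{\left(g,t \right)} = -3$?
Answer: $- \frac{1}{520598} \approx -1.9209 \cdot 10^{-6}$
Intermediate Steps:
$L{\left(G \right)} = 0$
$C{\left(R,I \right)} = I R$
$N{\left(Z,d \right)} = 335$ ($N{\left(Z,d \right)} = 0 d + 335 = 0 + 335 = 335$)
$\frac{1}{-520933 + N{\left(C{\left(q{\left(6,0 \right)},14 \right)},-899 \right)}} = \frac{1}{-520933 + 335} = \frac{1}{-520598} = - \frac{1}{520598}$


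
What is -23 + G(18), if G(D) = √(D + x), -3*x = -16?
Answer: -23 + √210/3 ≈ -18.170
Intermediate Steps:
x = 16/3 (x = -⅓*(-16) = 16/3 ≈ 5.3333)
G(D) = √(16/3 + D) (G(D) = √(D + 16/3) = √(16/3 + D))
-23 + G(18) = -23 + √(48 + 9*18)/3 = -23 + √(48 + 162)/3 = -23 + √210/3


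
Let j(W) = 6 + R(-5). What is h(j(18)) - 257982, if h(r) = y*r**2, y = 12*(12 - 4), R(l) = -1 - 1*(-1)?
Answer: -254526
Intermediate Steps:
R(l) = 0 (R(l) = -1 + 1 = 0)
j(W) = 6 (j(W) = 6 + 0 = 6)
y = 96 (y = 12*8 = 96)
h(r) = 96*r**2
h(j(18)) - 257982 = 96*6**2 - 257982 = 96*36 - 257982 = 3456 - 257982 = -254526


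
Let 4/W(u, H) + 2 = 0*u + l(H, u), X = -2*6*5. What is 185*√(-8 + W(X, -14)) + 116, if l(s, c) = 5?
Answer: 116 + 370*I*√15/3 ≈ 116.0 + 477.67*I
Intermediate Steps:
X = -60 (X = -12*5 = -60)
W(u, H) = 4/3 (W(u, H) = 4/(-2 + (0*u + 5)) = 4/(-2 + (0 + 5)) = 4/(-2 + 5) = 4/3)
185*√(-8 + W(X, -14)) + 116 = 185*√(-8 + 4/3) + 116 = 185*√(-20/3) + 116 = 185*(2*I*√15/3) + 116 = 370*I*√15/3 + 116 = 116 + 370*I*√15/3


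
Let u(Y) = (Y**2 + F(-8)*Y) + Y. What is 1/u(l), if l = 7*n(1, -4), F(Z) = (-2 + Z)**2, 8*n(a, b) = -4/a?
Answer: -4/1365 ≈ -0.0029304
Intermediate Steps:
n(a, b) = -1/(2*a) (n(a, b) = (-4/a)/8 = -1/(2*a))
l = -7/2 (l = 7*(-1/2/1) = 7*(-1/2*1) = 7*(-1/2) = -7/2 ≈ -3.5000)
u(Y) = Y**2 + 101*Y (u(Y) = (Y**2 + (-2 - 8)**2*Y) + Y = (Y**2 + (-10)**2*Y) + Y = (Y**2 + 100*Y) + Y = Y**2 + 101*Y)
1/u(l) = 1/(-7*(101 - 7/2)/2) = 1/(-7/2*195/2) = 1/(-1365/4) = -4/1365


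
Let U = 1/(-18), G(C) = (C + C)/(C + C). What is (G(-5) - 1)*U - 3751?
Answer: -3751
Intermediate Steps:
G(C) = 1 (G(C) = (2*C)/((2*C)) = (2*C)*(1/(2*C)) = 1)
U = -1/18 ≈ -0.055556
(G(-5) - 1)*U - 3751 = (1 - 1)*(-1/18) - 3751 = 0*(-1/18) - 3751 = 0 - 3751 = -3751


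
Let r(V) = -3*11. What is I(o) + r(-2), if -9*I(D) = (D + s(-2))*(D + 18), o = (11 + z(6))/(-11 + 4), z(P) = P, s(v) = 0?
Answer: -12700/441 ≈ -28.798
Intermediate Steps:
r(V) = -33
o = -17/7 (o = (11 + 6)/(-11 + 4) = 17/(-7) = 17*(-⅐) = -17/7 ≈ -2.4286)
I(D) = -D*(18 + D)/9 (I(D) = -(D + 0)*(D + 18)/9 = -D*(18 + D)/9)
I(o) + r(-2) = (⅑)*(-17/7)*(-18 - 1*(-17/7)) - 33 = (⅑)*(-17/7)*(-18 + 17/7) - 33 = (⅑)*(-17/7)*(-109/7) - 33 = 1853/441 - 33 = -12700/441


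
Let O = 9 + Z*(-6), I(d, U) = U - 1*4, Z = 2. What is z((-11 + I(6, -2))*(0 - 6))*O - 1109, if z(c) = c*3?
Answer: -2027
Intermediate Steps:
I(d, U) = -4 + U (I(d, U) = U - 4 = -4 + U)
O = -3 (O = 9 + 2*(-6) = 9 - 12 = -3)
z(c) = 3*c
z((-11 + I(6, -2))*(0 - 6))*O - 1109 = (3*((-11 + (-4 - 2))*(0 - 6)))*(-3) - 1109 = (3*((-11 - 6)*(-6)))*(-3) - 1109 = (3*(-17*(-6)))*(-3) - 1109 = (3*102)*(-3) - 1109 = 306*(-3) - 1109 = -918 - 1109 = -2027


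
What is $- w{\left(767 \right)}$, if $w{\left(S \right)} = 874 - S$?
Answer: $-107$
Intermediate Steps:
$- w{\left(767 \right)} = - (874 - 767) = \left(-1\right) 107 = -107$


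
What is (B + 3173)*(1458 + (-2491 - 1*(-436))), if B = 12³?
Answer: -2925897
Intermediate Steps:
B = 1728
(B + 3173)*(1458 + (-2491 - 1*(-436))) = (1728 + 3173)*(1458 + (-2491 - 1*(-436))) = 4901*(1458 + (-2491 + 436)) = 4901*(1458 - 2055) = 4901*(-597) = -2925897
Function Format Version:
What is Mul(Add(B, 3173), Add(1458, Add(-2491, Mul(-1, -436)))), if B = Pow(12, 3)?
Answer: -2925897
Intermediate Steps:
B = 1728
Mul(Add(B, 3173), Add(1458, Add(-2491, Mul(-1, -436)))) = Mul(Add(1728, 3173), Add(1458, Add(-2491, Mul(-1, -436)))) = Mul(4901, Add(1458, Add(-2491, 436))) = Mul(4901, Add(1458, -2055)) = Mul(4901, -597) = -2925897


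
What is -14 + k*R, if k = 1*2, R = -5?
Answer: -24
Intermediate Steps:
k = 2
-14 + k*R = -14 + 2*(-5) = -14 - 10 = -24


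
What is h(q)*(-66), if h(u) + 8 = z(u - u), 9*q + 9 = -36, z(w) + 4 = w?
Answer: 792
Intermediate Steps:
z(w) = -4 + w
q = -5 (q = -1 + (⅑)*(-36) = -1 - 4 = -5)
h(u) = -12 (h(u) = -8 + (-4 + (u - u)) = -8 + (-4 + 0) = -8 - 4 = -12)
h(q)*(-66) = -12*(-66) = 792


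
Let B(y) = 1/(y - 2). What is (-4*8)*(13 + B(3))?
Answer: -448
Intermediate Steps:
B(y) = 1/(-2 + y)
(-4*8)*(13 + B(3)) = (-4*8)*(13 + 1/(-2 + 3)) = -32*(13 + 1/1) = -32*(13 + 1) = -32*14 = -448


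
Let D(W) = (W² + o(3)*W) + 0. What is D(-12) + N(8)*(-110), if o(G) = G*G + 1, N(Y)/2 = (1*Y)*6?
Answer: -10536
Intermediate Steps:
N(Y) = 12*Y (N(Y) = 2*((1*Y)*6) = 2*(Y*6) = 2*(6*Y) = 12*Y)
o(G) = 1 + G² (o(G) = G² + 1 = 1 + G²)
D(W) = W² + 10*W (D(W) = (W² + (1 + 3²)*W) + 0 = (W² + (1 + 9)*W) + 0 = (W² + 10*W) + 0 = W² + 10*W)
D(-12) + N(8)*(-110) = -12*(10 - 12) + (12*8)*(-110) = -12*(-2) + 96*(-110) = 24 - 10560 = -10536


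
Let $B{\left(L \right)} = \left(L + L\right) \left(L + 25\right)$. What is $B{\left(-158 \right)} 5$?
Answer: $210140$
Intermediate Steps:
$B{\left(L \right)} = 2 L \left(25 + L\right)$
$B{\left(-158 \right)} 5 = 2 \left(-158\right) \left(25 - 158\right) 5 = 2 \left(-158\right) \left(-133\right) 5 = 42028 \cdot 5 = 210140$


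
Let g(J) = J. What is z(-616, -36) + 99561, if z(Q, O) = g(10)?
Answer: 99571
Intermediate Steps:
z(Q, O) = 10
z(-616, -36) + 99561 = 10 + 99561 = 99571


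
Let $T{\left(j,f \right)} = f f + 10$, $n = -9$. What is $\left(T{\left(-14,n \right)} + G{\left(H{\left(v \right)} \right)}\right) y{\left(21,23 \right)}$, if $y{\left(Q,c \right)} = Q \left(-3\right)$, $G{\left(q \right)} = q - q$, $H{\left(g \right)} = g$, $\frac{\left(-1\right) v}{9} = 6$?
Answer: $-5733$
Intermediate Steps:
$v = -54$ ($v = \left(-9\right) 6 = -54$)
$G{\left(q \right)} = 0$
$T{\left(j,f \right)} = 10 + f^{2}$ ($T{\left(j,f \right)} = f^{2} + 10 = 10 + f^{2}$)
$y{\left(Q,c \right)} = - 3 Q$
$\left(T{\left(-14,n \right)} + G{\left(H{\left(v \right)} \right)}\right) y{\left(21,23 \right)} = \left(\left(10 + \left(-9\right)^{2}\right) + 0\right) \left(\left(-3\right) 21\right) = \left(\left(10 + 81\right) + 0\right) \left(-63\right) = \left(91 + 0\right) \left(-63\right) = 91 \left(-63\right) = -5733$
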